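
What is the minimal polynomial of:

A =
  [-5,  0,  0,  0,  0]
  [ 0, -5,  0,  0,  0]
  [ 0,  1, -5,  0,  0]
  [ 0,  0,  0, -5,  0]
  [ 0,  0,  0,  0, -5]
x^2 + 10*x + 25

The characteristic polynomial is χ_A(x) = (x + 5)^5, so the eigenvalues are known. The minimal polynomial is
  m_A(x) = Π_λ (x − λ)^{k_λ}
where k_λ is the size of the *largest* Jordan block for λ (equivalently, the smallest k with (A − λI)^k v = 0 for every generalised eigenvector v of λ).

  λ = -5: largest Jordan block has size 2, contributing (x + 5)^2

So m_A(x) = (x + 5)^2 = x^2 + 10*x + 25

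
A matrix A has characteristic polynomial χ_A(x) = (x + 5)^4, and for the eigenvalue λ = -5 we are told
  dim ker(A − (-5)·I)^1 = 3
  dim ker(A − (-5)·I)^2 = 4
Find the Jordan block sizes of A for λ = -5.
Block sizes for λ = -5: [2, 1, 1]

From the dimensions of kernels of powers, the number of Jordan blocks of size at least j is d_j − d_{j−1} where d_j = dim ker(N^j) (with d_0 = 0). Computing the differences gives [3, 1].
The number of blocks of size exactly k is (#blocks of size ≥ k) − (#blocks of size ≥ k + 1), so the partition is: 2 block(s) of size 1, 1 block(s) of size 2.
In nonincreasing order the block sizes are [2, 1, 1].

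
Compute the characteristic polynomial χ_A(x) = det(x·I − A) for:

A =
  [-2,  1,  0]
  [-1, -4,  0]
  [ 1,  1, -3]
x^3 + 9*x^2 + 27*x + 27

Expanding det(x·I − A) (e.g. by cofactor expansion or by noting that A is similar to its Jordan form J, which has the same characteristic polynomial as A) gives
  χ_A(x) = x^3 + 9*x^2 + 27*x + 27
which factors as (x + 3)^3. The eigenvalues (with algebraic multiplicities) are λ = -3 with multiplicity 3.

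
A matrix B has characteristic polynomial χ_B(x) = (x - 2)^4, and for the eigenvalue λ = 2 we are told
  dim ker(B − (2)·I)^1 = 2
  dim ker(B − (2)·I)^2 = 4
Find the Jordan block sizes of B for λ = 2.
Block sizes for λ = 2: [2, 2]

From the dimensions of kernels of powers, the number of Jordan blocks of size at least j is d_j − d_{j−1} where d_j = dim ker(N^j) (with d_0 = 0). Computing the differences gives [2, 2].
The number of blocks of size exactly k is (#blocks of size ≥ k) − (#blocks of size ≥ k + 1), so the partition is: 2 block(s) of size 2.
In nonincreasing order the block sizes are [2, 2].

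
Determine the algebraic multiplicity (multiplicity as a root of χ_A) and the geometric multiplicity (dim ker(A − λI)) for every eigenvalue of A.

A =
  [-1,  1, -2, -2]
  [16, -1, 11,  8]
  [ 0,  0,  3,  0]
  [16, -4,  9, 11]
λ = 3: alg = 4, geom = 2

Step 1 — factor the characteristic polynomial to read off the algebraic multiplicities:
  χ_A(x) = (x - 3)^4

Step 2 — compute geometric multiplicities via the rank-nullity identity g(λ) = n − rank(A − λI):
  rank(A − (3)·I) = 2, so dim ker(A − (3)·I) = n − 2 = 2

Summary:
  λ = 3: algebraic multiplicity = 4, geometric multiplicity = 2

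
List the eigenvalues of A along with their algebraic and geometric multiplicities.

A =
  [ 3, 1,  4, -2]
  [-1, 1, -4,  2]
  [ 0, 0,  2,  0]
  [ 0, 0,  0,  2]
λ = 2: alg = 4, geom = 3

Step 1 — factor the characteristic polynomial to read off the algebraic multiplicities:
  χ_A(x) = (x - 2)^4

Step 2 — compute geometric multiplicities via the rank-nullity identity g(λ) = n − rank(A − λI):
  rank(A − (2)·I) = 1, so dim ker(A − (2)·I) = n − 1 = 3

Summary:
  λ = 2: algebraic multiplicity = 4, geometric multiplicity = 3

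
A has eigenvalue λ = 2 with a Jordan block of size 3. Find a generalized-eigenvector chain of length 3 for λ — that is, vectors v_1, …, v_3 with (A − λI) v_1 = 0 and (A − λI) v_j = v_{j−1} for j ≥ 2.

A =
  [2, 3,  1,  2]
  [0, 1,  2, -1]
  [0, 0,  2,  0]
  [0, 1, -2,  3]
A Jordan chain for λ = 2 of length 3:
v_1 = (-1, 0, 0, 0)ᵀ
v_2 = (3, -1, 0, 1)ᵀ
v_3 = (0, 1, 0, 0)ᵀ

Let N = A − (2)·I. We want v_3 with N^3 v_3 = 0 but N^2 v_3 ≠ 0; then v_{j-1} := N · v_j for j = 3, …, 2.

Pick v_3 = (0, 1, 0, 0)ᵀ.
Then v_2 = N · v_3 = (3, -1, 0, 1)ᵀ.
Then v_1 = N · v_2 = (-1, 0, 0, 0)ᵀ.

Sanity check: (A − (2)·I) v_1 = (0, 0, 0, 0)ᵀ = 0. ✓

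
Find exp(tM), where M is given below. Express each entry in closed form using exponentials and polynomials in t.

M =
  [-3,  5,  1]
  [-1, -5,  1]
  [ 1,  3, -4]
e^{tM} =
  [-3*t^2*exp(-4*t)/2 + t*exp(-4*t) + exp(-4*t), 3*t^2*exp(-4*t)/2 + 5*t*exp(-4*t), 3*t^2*exp(-4*t) + t*exp(-4*t)]
  [t^2*exp(-4*t)/2 - t*exp(-4*t), -t^2*exp(-4*t)/2 - t*exp(-4*t) + exp(-4*t), -t^2*exp(-4*t) + t*exp(-4*t)]
  [-t^2*exp(-4*t) + t*exp(-4*t), t^2*exp(-4*t) + 3*t*exp(-4*t), 2*t^2*exp(-4*t) + exp(-4*t)]

Strategy: write M = P · J · P⁻¹ where J is a Jordan canonical form, so e^{tM} = P · e^{tJ} · P⁻¹, and e^{tJ} can be computed block-by-block.

M has Jordan form
J =
  [-4,  1,  0]
  [ 0, -4,  1]
  [ 0,  0, -4]
(up to reordering of blocks).

Per-block formulas:
  For a 3×3 Jordan block J_3(-4): exp(t · J_3(-4)) = e^(-4t)·(I + t·N + (t^2/2)·N^2), where N is the 3×3 nilpotent shift.

After assembling e^{tJ} and conjugating by P, we get:

e^{tM} =
  [-3*t^2*exp(-4*t)/2 + t*exp(-4*t) + exp(-4*t), 3*t^2*exp(-4*t)/2 + 5*t*exp(-4*t), 3*t^2*exp(-4*t) + t*exp(-4*t)]
  [t^2*exp(-4*t)/2 - t*exp(-4*t), -t^2*exp(-4*t)/2 - t*exp(-4*t) + exp(-4*t), -t^2*exp(-4*t) + t*exp(-4*t)]
  [-t^2*exp(-4*t) + t*exp(-4*t), t^2*exp(-4*t) + 3*t*exp(-4*t), 2*t^2*exp(-4*t) + exp(-4*t)]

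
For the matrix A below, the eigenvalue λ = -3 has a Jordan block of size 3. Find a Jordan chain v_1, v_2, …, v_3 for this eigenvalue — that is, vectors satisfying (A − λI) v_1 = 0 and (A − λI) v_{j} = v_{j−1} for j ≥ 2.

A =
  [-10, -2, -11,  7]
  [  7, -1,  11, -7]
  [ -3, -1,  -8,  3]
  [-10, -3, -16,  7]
A Jordan chain for λ = -3 of length 3:
v_1 = (-2, 2, -1, -3)ᵀ
v_2 = (-7, 7, -3, -10)ᵀ
v_3 = (1, 0, 0, 0)ᵀ

Let N = A − (-3)·I. We want v_3 with N^3 v_3 = 0 but N^2 v_3 ≠ 0; then v_{j-1} := N · v_j for j = 3, …, 2.

Pick v_3 = (1, 0, 0, 0)ᵀ.
Then v_2 = N · v_3 = (-7, 7, -3, -10)ᵀ.
Then v_1 = N · v_2 = (-2, 2, -1, -3)ᵀ.

Sanity check: (A − (-3)·I) v_1 = (0, 0, 0, 0)ᵀ = 0. ✓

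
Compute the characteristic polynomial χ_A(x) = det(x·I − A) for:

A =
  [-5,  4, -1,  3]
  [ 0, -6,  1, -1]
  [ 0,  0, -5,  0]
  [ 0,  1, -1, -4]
x^4 + 20*x^3 + 150*x^2 + 500*x + 625

Expanding det(x·I − A) (e.g. by cofactor expansion or by noting that A is similar to its Jordan form J, which has the same characteristic polynomial as A) gives
  χ_A(x) = x^4 + 20*x^3 + 150*x^2 + 500*x + 625
which factors as (x + 5)^4. The eigenvalues (with algebraic multiplicities) are λ = -5 with multiplicity 4.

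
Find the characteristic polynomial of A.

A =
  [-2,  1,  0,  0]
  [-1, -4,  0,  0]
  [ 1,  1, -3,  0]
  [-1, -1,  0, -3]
x^4 + 12*x^3 + 54*x^2 + 108*x + 81

Expanding det(x·I − A) (e.g. by cofactor expansion or by noting that A is similar to its Jordan form J, which has the same characteristic polynomial as A) gives
  χ_A(x) = x^4 + 12*x^3 + 54*x^2 + 108*x + 81
which factors as (x + 3)^4. The eigenvalues (with algebraic multiplicities) are λ = -3 with multiplicity 4.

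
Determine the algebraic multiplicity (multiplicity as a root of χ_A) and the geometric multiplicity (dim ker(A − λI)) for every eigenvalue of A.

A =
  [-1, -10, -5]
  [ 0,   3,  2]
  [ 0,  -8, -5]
λ = -1: alg = 3, geom = 2

Step 1 — factor the characteristic polynomial to read off the algebraic multiplicities:
  χ_A(x) = (x + 1)^3

Step 2 — compute geometric multiplicities via the rank-nullity identity g(λ) = n − rank(A − λI):
  rank(A − (-1)·I) = 1, so dim ker(A − (-1)·I) = n − 1 = 2

Summary:
  λ = -1: algebraic multiplicity = 3, geometric multiplicity = 2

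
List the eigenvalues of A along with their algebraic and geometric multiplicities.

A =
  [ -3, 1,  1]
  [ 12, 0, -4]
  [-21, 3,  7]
λ = 0: alg = 2, geom = 1; λ = 4: alg = 1, geom = 1

Step 1 — factor the characteristic polynomial to read off the algebraic multiplicities:
  χ_A(x) = x^2*(x - 4)

Step 2 — compute geometric multiplicities via the rank-nullity identity g(λ) = n − rank(A − λI):
  rank(A − (0)·I) = 2, so dim ker(A − (0)·I) = n − 2 = 1
  rank(A − (4)·I) = 2, so dim ker(A − (4)·I) = n − 2 = 1

Summary:
  λ = 0: algebraic multiplicity = 2, geometric multiplicity = 1
  λ = 4: algebraic multiplicity = 1, geometric multiplicity = 1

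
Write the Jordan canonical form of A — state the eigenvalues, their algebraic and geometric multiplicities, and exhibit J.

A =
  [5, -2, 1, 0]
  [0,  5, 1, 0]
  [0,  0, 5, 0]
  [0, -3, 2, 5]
J_3(5) ⊕ J_1(5)

The characteristic polynomial is
  det(x·I − A) = x^4 - 20*x^3 + 150*x^2 - 500*x + 625 = (x - 5)^4

Eigenvalues and multiplicities (the geometric multiplicity of λ is n − rank(A − λI), which equals the number of Jordan blocks for λ):
  λ = 5: algebraic multiplicity = 4, geometric multiplicity = 2

Determining the block sizes for each eigenvalue:
  λ = 5: with am = 4 and gm = 2, the partition is not yet determined (e.g. several partitions of 4 into 2 parts exist). Let N = A − (5)·I. Computing rank(N^1) = 2, rank(N^2) = 1, rank(N^3) = 0; the number of blocks of size ≥ j is rank(N^{j−1}) − rank(N^j), giving [2, 1, 1]. So we have 1 block(s) of size 3, 1 block(s) of size 1 → block sizes [3, 1]

Assembling the blocks gives a Jordan form
J =
  [5, 1, 0, 0]
  [0, 5, 1, 0]
  [0, 0, 5, 0]
  [0, 0, 0, 5]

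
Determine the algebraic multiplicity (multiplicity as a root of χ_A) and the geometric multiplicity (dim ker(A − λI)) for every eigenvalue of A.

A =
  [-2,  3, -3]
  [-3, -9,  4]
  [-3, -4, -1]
λ = -5: alg = 2, geom = 1; λ = -2: alg = 1, geom = 1

Step 1 — factor the characteristic polynomial to read off the algebraic multiplicities:
  χ_A(x) = (x + 2)*(x + 5)^2

Step 2 — compute geometric multiplicities via the rank-nullity identity g(λ) = n − rank(A − λI):
  rank(A − (-5)·I) = 2, so dim ker(A − (-5)·I) = n − 2 = 1
  rank(A − (-2)·I) = 2, so dim ker(A − (-2)·I) = n − 2 = 1

Summary:
  λ = -5: algebraic multiplicity = 2, geometric multiplicity = 1
  λ = -2: algebraic multiplicity = 1, geometric multiplicity = 1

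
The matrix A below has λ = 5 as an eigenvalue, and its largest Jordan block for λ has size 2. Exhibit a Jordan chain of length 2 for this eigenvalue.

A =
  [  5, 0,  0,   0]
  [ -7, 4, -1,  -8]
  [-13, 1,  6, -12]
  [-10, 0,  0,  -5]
A Jordan chain for λ = 5 of length 2:
v_1 = (0, -1, 1, 0)ᵀ
v_2 = (0, 1, 0, 0)ᵀ

Let N = A − (5)·I. We want v_2 with N^2 v_2 = 0 but N^1 v_2 ≠ 0; then v_{j-1} := N · v_j for j = 2, …, 2.

Pick v_2 = (0, 1, 0, 0)ᵀ.
Then v_1 = N · v_2 = (0, -1, 1, 0)ᵀ.

Sanity check: (A − (5)·I) v_1 = (0, 0, 0, 0)ᵀ = 0. ✓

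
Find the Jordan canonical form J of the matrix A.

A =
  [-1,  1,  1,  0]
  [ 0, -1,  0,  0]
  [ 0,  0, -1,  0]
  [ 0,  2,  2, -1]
J_2(-1) ⊕ J_1(-1) ⊕ J_1(-1)

The characteristic polynomial is
  det(x·I − A) = x^4 + 4*x^3 + 6*x^2 + 4*x + 1 = (x + 1)^4

Eigenvalues and multiplicities (the geometric multiplicity of λ is n − rank(A − λI), which equals the number of Jordan blocks for λ):
  λ = -1: algebraic multiplicity = 4, geometric multiplicity = 3

Determining the block sizes for each eigenvalue:
  λ = -1: 3 blocks summing to 4 forces exactly one block of size 2 and the rest size 1 → block sizes [2, 1, 1]

Assembling the blocks gives a Jordan form
J =
  [-1,  1,  0,  0]
  [ 0, -1,  0,  0]
  [ 0,  0, -1,  0]
  [ 0,  0,  0, -1]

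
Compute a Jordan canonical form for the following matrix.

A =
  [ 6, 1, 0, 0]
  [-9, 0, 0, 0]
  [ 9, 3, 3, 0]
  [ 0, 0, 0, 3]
J_2(3) ⊕ J_1(3) ⊕ J_1(3)

The characteristic polynomial is
  det(x·I − A) = x^4 - 12*x^3 + 54*x^2 - 108*x + 81 = (x - 3)^4

Eigenvalues and multiplicities (the geometric multiplicity of λ is n − rank(A − λI), which equals the number of Jordan blocks for λ):
  λ = 3: algebraic multiplicity = 4, geometric multiplicity = 3

Determining the block sizes for each eigenvalue:
  λ = 3: 3 blocks summing to 4 forces exactly one block of size 2 and the rest size 1 → block sizes [2, 1, 1]

Assembling the blocks gives a Jordan form
J =
  [3, 1, 0, 0]
  [0, 3, 0, 0]
  [0, 0, 3, 0]
  [0, 0, 0, 3]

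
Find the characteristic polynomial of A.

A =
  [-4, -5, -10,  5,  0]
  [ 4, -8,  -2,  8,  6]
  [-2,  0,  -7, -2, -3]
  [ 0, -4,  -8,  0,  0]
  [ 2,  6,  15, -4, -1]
x^5 + 20*x^4 + 160*x^3 + 640*x^2 + 1280*x + 1024

Expanding det(x·I − A) (e.g. by cofactor expansion or by noting that A is similar to its Jordan form J, which has the same characteristic polynomial as A) gives
  χ_A(x) = x^5 + 20*x^4 + 160*x^3 + 640*x^2 + 1280*x + 1024
which factors as (x + 4)^5. The eigenvalues (with algebraic multiplicities) are λ = -4 with multiplicity 5.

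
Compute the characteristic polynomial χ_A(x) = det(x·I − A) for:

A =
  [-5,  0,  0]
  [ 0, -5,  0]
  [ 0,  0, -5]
x^3 + 15*x^2 + 75*x + 125

Expanding det(x·I − A) (e.g. by cofactor expansion or by noting that A is similar to its Jordan form J, which has the same characteristic polynomial as A) gives
  χ_A(x) = x^3 + 15*x^2 + 75*x + 125
which factors as (x + 5)^3. The eigenvalues (with algebraic multiplicities) are λ = -5 with multiplicity 3.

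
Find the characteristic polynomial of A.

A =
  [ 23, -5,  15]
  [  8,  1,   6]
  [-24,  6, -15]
x^3 - 9*x^2 + 27*x - 27

Expanding det(x·I − A) (e.g. by cofactor expansion or by noting that A is similar to its Jordan form J, which has the same characteristic polynomial as A) gives
  χ_A(x) = x^3 - 9*x^2 + 27*x - 27
which factors as (x - 3)^3. The eigenvalues (with algebraic multiplicities) are λ = 3 with multiplicity 3.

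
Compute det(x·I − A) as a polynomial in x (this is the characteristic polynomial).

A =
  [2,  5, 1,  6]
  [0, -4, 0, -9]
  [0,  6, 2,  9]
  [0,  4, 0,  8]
x^4 - 8*x^3 + 24*x^2 - 32*x + 16

Expanding det(x·I − A) (e.g. by cofactor expansion or by noting that A is similar to its Jordan form J, which has the same characteristic polynomial as A) gives
  χ_A(x) = x^4 - 8*x^3 + 24*x^2 - 32*x + 16
which factors as (x - 2)^4. The eigenvalues (with algebraic multiplicities) are λ = 2 with multiplicity 4.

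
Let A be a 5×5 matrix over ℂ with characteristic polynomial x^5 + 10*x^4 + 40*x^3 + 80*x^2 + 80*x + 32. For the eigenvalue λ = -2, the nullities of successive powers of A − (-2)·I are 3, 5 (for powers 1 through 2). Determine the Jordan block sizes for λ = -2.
Block sizes for λ = -2: [2, 2, 1]

From the dimensions of kernels of powers, the number of Jordan blocks of size at least j is d_j − d_{j−1} where d_j = dim ker(N^j) (with d_0 = 0). Computing the differences gives [3, 2].
The number of blocks of size exactly k is (#blocks of size ≥ k) − (#blocks of size ≥ k + 1), so the partition is: 1 block(s) of size 1, 2 block(s) of size 2.
In nonincreasing order the block sizes are [2, 2, 1].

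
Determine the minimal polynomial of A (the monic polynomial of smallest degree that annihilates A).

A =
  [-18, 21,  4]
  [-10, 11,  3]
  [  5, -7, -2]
x^3 + 9*x^2 + 27*x + 27

The characteristic polynomial is χ_A(x) = (x + 3)^3, so the eigenvalues are known. The minimal polynomial is
  m_A(x) = Π_λ (x − λ)^{k_λ}
where k_λ is the size of the *largest* Jordan block for λ (equivalently, the smallest k with (A − λI)^k v = 0 for every generalised eigenvector v of λ).

  λ = -3: largest Jordan block has size 3, contributing (x + 3)^3

So m_A(x) = (x + 3)^3 = x^3 + 9*x^2 + 27*x + 27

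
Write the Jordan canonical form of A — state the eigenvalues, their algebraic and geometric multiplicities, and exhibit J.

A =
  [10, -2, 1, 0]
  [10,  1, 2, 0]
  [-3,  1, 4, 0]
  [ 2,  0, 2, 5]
J_3(5) ⊕ J_1(5)

The characteristic polynomial is
  det(x·I − A) = x^4 - 20*x^3 + 150*x^2 - 500*x + 625 = (x - 5)^4

Eigenvalues and multiplicities (the geometric multiplicity of λ is n − rank(A − λI), which equals the number of Jordan blocks for λ):
  λ = 5: algebraic multiplicity = 4, geometric multiplicity = 2

Determining the block sizes for each eigenvalue:
  λ = 5: with am = 4 and gm = 2, the partition is not yet determined (e.g. several partitions of 4 into 2 parts exist). Let N = A − (5)·I. Computing rank(N^1) = 2, rank(N^2) = 1, rank(N^3) = 0; the number of blocks of size ≥ j is rank(N^{j−1}) − rank(N^j), giving [2, 1, 1]. So we have 1 block(s) of size 3, 1 block(s) of size 1 → block sizes [3, 1]

Assembling the blocks gives a Jordan form
J =
  [5, 1, 0, 0]
  [0, 5, 1, 0]
  [0, 0, 5, 0]
  [0, 0, 0, 5]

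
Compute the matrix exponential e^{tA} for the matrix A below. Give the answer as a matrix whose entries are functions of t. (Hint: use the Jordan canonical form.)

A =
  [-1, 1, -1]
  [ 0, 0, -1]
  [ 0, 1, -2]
e^{tA} =
  [exp(-t), t*exp(-t), -t*exp(-t)]
  [0, t*exp(-t) + exp(-t), -t*exp(-t)]
  [0, t*exp(-t), -t*exp(-t) + exp(-t)]

Strategy: write A = P · J · P⁻¹ where J is a Jordan canonical form, so e^{tA} = P · e^{tJ} · P⁻¹, and e^{tJ} can be computed block-by-block.

A has Jordan form
J =
  [-1,  1,  0]
  [ 0, -1,  0]
  [ 0,  0, -1]
(up to reordering of blocks).

Per-block formulas:
  For a 2×2 Jordan block J_2(-1): exp(t · J_2(-1)) = e^(-1t)·(I + t·N), where N is the 2×2 nilpotent shift.
  For a 1×1 block at λ = -1: exp(t · [-1]) = [e^(-1t)].

After assembling e^{tJ} and conjugating by P, we get:

e^{tA} =
  [exp(-t), t*exp(-t), -t*exp(-t)]
  [0, t*exp(-t) + exp(-t), -t*exp(-t)]
  [0, t*exp(-t), -t*exp(-t) + exp(-t)]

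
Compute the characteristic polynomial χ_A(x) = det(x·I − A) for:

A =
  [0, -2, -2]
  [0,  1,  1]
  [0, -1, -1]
x^3

Expanding det(x·I − A) (e.g. by cofactor expansion or by noting that A is similar to its Jordan form J, which has the same characteristic polynomial as A) gives
  χ_A(x) = x^3
which factors as x^3. The eigenvalues (with algebraic multiplicities) are λ = 0 with multiplicity 3.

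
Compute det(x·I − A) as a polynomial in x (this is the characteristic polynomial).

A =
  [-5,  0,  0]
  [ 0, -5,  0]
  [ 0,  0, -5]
x^3 + 15*x^2 + 75*x + 125

Expanding det(x·I − A) (e.g. by cofactor expansion or by noting that A is similar to its Jordan form J, which has the same characteristic polynomial as A) gives
  χ_A(x) = x^3 + 15*x^2 + 75*x + 125
which factors as (x + 5)^3. The eigenvalues (with algebraic multiplicities) are λ = -5 with multiplicity 3.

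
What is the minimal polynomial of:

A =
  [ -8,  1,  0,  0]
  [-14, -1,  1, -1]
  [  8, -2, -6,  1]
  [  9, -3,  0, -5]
x^3 + 15*x^2 + 75*x + 125

The characteristic polynomial is χ_A(x) = (x + 5)^4, so the eigenvalues are known. The minimal polynomial is
  m_A(x) = Π_λ (x − λ)^{k_λ}
where k_λ is the size of the *largest* Jordan block for λ (equivalently, the smallest k with (A − λI)^k v = 0 for every generalised eigenvector v of λ).

  λ = -5: largest Jordan block has size 3, contributing (x + 5)^3

So m_A(x) = (x + 5)^3 = x^3 + 15*x^2 + 75*x + 125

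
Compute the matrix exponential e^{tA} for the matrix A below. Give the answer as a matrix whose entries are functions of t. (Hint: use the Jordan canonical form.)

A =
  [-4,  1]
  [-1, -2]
e^{tA} =
  [-t*exp(-3*t) + exp(-3*t), t*exp(-3*t)]
  [-t*exp(-3*t), t*exp(-3*t) + exp(-3*t)]

Strategy: write A = P · J · P⁻¹ where J is a Jordan canonical form, so e^{tA} = P · e^{tJ} · P⁻¹, and e^{tJ} can be computed block-by-block.

A has Jordan form
J =
  [-3,  1]
  [ 0, -3]
(up to reordering of blocks).

Per-block formulas:
  For a 2×2 Jordan block J_2(-3): exp(t · J_2(-3)) = e^(-3t)·(I + t·N), where N is the 2×2 nilpotent shift.

After assembling e^{tJ} and conjugating by P, we get:

e^{tA} =
  [-t*exp(-3*t) + exp(-3*t), t*exp(-3*t)]
  [-t*exp(-3*t), t*exp(-3*t) + exp(-3*t)]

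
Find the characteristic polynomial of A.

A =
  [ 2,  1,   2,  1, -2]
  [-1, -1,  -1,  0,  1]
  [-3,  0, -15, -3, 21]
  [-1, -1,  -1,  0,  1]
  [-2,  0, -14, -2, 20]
x^5 - 6*x^4

Expanding det(x·I − A) (e.g. by cofactor expansion or by noting that A is similar to its Jordan form J, which has the same characteristic polynomial as A) gives
  χ_A(x) = x^5 - 6*x^4
which factors as x^4*(x - 6). The eigenvalues (with algebraic multiplicities) are λ = 0 with multiplicity 4, λ = 6 with multiplicity 1.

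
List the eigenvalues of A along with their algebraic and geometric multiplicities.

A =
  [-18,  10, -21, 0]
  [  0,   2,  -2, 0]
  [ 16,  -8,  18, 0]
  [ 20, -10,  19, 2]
λ = -2: alg = 1, geom = 1; λ = 2: alg = 3, geom = 2

Step 1 — factor the characteristic polynomial to read off the algebraic multiplicities:
  χ_A(x) = (x - 2)^3*(x + 2)

Step 2 — compute geometric multiplicities via the rank-nullity identity g(λ) = n − rank(A − λI):
  rank(A − (-2)·I) = 3, so dim ker(A − (-2)·I) = n − 3 = 1
  rank(A − (2)·I) = 2, so dim ker(A − (2)·I) = n − 2 = 2

Summary:
  λ = -2: algebraic multiplicity = 1, geometric multiplicity = 1
  λ = 2: algebraic multiplicity = 3, geometric multiplicity = 2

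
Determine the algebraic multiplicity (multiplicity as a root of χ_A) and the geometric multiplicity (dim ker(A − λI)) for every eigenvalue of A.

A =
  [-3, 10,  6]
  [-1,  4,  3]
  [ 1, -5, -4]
λ = -1: alg = 3, geom = 2

Step 1 — factor the characteristic polynomial to read off the algebraic multiplicities:
  χ_A(x) = (x + 1)^3

Step 2 — compute geometric multiplicities via the rank-nullity identity g(λ) = n − rank(A − λI):
  rank(A − (-1)·I) = 1, so dim ker(A − (-1)·I) = n − 1 = 2

Summary:
  λ = -1: algebraic multiplicity = 3, geometric multiplicity = 2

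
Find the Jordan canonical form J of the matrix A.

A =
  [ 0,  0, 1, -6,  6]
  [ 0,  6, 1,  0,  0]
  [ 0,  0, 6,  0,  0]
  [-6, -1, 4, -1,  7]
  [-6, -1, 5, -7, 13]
J_1(0) ⊕ J_2(6) ⊕ J_2(6)

The characteristic polynomial is
  det(x·I − A) = x^5 - 24*x^4 + 216*x^3 - 864*x^2 + 1296*x = x*(x - 6)^4

Eigenvalues and multiplicities (the geometric multiplicity of λ is n − rank(A − λI), which equals the number of Jordan blocks for λ):
  λ = 0: algebraic multiplicity = 1, geometric multiplicity = 1
  λ = 6: algebraic multiplicity = 4, geometric multiplicity = 2

Determining the block sizes for each eigenvalue:
  λ = 0: one block (gm = 1), so the single block has size am = 1 → block sizes [1]
  λ = 6: with am = 4 and gm = 2, the partition is not yet determined (e.g. several partitions of 4 into 2 parts exist). Let N = A − (6)·I. Computing rank(N^1) = 3, rank(N^2) = 1; the number of blocks of size ≥ j is rank(N^{j−1}) − rank(N^j), giving [2, 2]. So we have 2 block(s) of size 2 → block sizes [2, 2]

Assembling the blocks gives a Jordan form
J =
  [0, 0, 0, 0, 0]
  [0, 6, 1, 0, 0]
  [0, 0, 6, 0, 0]
  [0, 0, 0, 6, 1]
  [0, 0, 0, 0, 6]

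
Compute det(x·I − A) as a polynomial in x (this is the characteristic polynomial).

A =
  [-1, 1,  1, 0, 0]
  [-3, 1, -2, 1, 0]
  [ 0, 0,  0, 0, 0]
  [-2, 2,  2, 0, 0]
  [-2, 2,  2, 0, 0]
x^5

Expanding det(x·I − A) (e.g. by cofactor expansion or by noting that A is similar to its Jordan form J, which has the same characteristic polynomial as A) gives
  χ_A(x) = x^5
which factors as x^5. The eigenvalues (with algebraic multiplicities) are λ = 0 with multiplicity 5.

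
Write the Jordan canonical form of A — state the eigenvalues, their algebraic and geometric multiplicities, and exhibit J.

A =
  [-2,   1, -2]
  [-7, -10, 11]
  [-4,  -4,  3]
J_3(-3)

The characteristic polynomial is
  det(x·I − A) = x^3 + 9*x^2 + 27*x + 27 = (x + 3)^3

Eigenvalues and multiplicities (the geometric multiplicity of λ is n − rank(A − λI), which equals the number of Jordan blocks for λ):
  λ = -3: algebraic multiplicity = 3, geometric multiplicity = 1

Determining the block sizes for each eigenvalue:
  λ = -3: one block (gm = 1), so the single block has size am = 3 → block sizes [3]

Assembling the blocks gives a Jordan form
J =
  [-3,  1,  0]
  [ 0, -3,  1]
  [ 0,  0, -3]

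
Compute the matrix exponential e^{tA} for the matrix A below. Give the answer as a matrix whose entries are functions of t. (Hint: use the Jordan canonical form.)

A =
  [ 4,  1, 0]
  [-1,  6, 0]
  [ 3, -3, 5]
e^{tA} =
  [-t*exp(5*t) + exp(5*t), t*exp(5*t), 0]
  [-t*exp(5*t), t*exp(5*t) + exp(5*t), 0]
  [3*t*exp(5*t), -3*t*exp(5*t), exp(5*t)]

Strategy: write A = P · J · P⁻¹ where J is a Jordan canonical form, so e^{tA} = P · e^{tJ} · P⁻¹, and e^{tJ} can be computed block-by-block.

A has Jordan form
J =
  [5, 1, 0]
  [0, 5, 0]
  [0, 0, 5]
(up to reordering of blocks).

Per-block formulas:
  For a 2×2 Jordan block J_2(5): exp(t · J_2(5)) = e^(5t)·(I + t·N), where N is the 2×2 nilpotent shift.
  For a 1×1 block at λ = 5: exp(t · [5]) = [e^(5t)].

After assembling e^{tJ} and conjugating by P, we get:

e^{tA} =
  [-t*exp(5*t) + exp(5*t), t*exp(5*t), 0]
  [-t*exp(5*t), t*exp(5*t) + exp(5*t), 0]
  [3*t*exp(5*t), -3*t*exp(5*t), exp(5*t)]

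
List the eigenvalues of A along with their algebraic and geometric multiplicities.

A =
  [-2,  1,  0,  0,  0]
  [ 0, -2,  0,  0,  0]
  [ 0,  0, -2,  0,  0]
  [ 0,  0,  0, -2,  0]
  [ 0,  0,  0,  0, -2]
λ = -2: alg = 5, geom = 4

Step 1 — factor the characteristic polynomial to read off the algebraic multiplicities:
  χ_A(x) = (x + 2)^5

Step 2 — compute geometric multiplicities via the rank-nullity identity g(λ) = n − rank(A − λI):
  rank(A − (-2)·I) = 1, so dim ker(A − (-2)·I) = n − 1 = 4

Summary:
  λ = -2: algebraic multiplicity = 5, geometric multiplicity = 4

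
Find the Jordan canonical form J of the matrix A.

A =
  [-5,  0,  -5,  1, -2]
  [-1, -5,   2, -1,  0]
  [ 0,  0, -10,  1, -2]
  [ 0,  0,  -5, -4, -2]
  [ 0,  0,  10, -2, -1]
J_2(-5) ⊕ J_2(-5) ⊕ J_1(-5)

The characteristic polynomial is
  det(x·I − A) = x^5 + 25*x^4 + 250*x^3 + 1250*x^2 + 3125*x + 3125 = (x + 5)^5

Eigenvalues and multiplicities (the geometric multiplicity of λ is n − rank(A − λI), which equals the number of Jordan blocks for λ):
  λ = -5: algebraic multiplicity = 5, geometric multiplicity = 3

Determining the block sizes for each eigenvalue:
  λ = -5: with am = 5 and gm = 3, the partition is not yet determined (e.g. several partitions of 5 into 3 parts exist). Let N = A − (-5)·I. Computing rank(N^1) = 2, rank(N^2) = 0; the number of blocks of size ≥ j is rank(N^{j−1}) − rank(N^j), giving [3, 2]. So we have 2 block(s) of size 2, 1 block(s) of size 1 → block sizes [2, 2, 1]

Assembling the blocks gives a Jordan form
J =
  [-5,  1,  0,  0,  0]
  [ 0, -5,  0,  0,  0]
  [ 0,  0, -5,  1,  0]
  [ 0,  0,  0, -5,  0]
  [ 0,  0,  0,  0, -5]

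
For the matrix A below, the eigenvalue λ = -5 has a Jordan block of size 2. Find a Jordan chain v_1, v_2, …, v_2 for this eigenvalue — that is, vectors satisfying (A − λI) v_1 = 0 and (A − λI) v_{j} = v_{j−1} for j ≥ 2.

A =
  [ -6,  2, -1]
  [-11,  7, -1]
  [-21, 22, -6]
A Jordan chain for λ = -5 of length 2:
v_1 = (1, 1, 1)ᵀ
v_2 = (1, 1, 0)ᵀ

Let N = A − (-5)·I. We want v_2 with N^2 v_2 = 0 but N^1 v_2 ≠ 0; then v_{j-1} := N · v_j for j = 2, …, 2.

Pick v_2 = (1, 1, 0)ᵀ.
Then v_1 = N · v_2 = (1, 1, 1)ᵀ.

Sanity check: (A − (-5)·I) v_1 = (0, 0, 0)ᵀ = 0. ✓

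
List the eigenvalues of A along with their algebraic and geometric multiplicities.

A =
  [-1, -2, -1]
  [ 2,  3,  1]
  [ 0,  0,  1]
λ = 1: alg = 3, geom = 2

Step 1 — factor the characteristic polynomial to read off the algebraic multiplicities:
  χ_A(x) = (x - 1)^3

Step 2 — compute geometric multiplicities via the rank-nullity identity g(λ) = n − rank(A − λI):
  rank(A − (1)·I) = 1, so dim ker(A − (1)·I) = n − 1 = 2

Summary:
  λ = 1: algebraic multiplicity = 3, geometric multiplicity = 2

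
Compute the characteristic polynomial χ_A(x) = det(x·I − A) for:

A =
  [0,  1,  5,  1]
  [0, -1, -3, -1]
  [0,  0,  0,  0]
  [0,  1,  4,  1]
x^4

Expanding det(x·I − A) (e.g. by cofactor expansion or by noting that A is similar to its Jordan form J, which has the same characteristic polynomial as A) gives
  χ_A(x) = x^4
which factors as x^4. The eigenvalues (with algebraic multiplicities) are λ = 0 with multiplicity 4.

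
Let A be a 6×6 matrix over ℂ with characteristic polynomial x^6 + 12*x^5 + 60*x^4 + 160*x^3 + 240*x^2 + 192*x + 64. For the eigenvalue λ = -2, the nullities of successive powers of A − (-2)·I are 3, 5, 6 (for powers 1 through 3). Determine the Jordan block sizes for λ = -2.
Block sizes for λ = -2: [3, 2, 1]

From the dimensions of kernels of powers, the number of Jordan blocks of size at least j is d_j − d_{j−1} where d_j = dim ker(N^j) (with d_0 = 0). Computing the differences gives [3, 2, 1].
The number of blocks of size exactly k is (#blocks of size ≥ k) − (#blocks of size ≥ k + 1), so the partition is: 1 block(s) of size 1, 1 block(s) of size 2, 1 block(s) of size 3.
In nonincreasing order the block sizes are [3, 2, 1].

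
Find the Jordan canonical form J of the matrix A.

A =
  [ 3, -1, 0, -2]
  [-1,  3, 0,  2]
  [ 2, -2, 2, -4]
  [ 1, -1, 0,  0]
J_2(2) ⊕ J_1(2) ⊕ J_1(2)

The characteristic polynomial is
  det(x·I − A) = x^4 - 8*x^3 + 24*x^2 - 32*x + 16 = (x - 2)^4

Eigenvalues and multiplicities (the geometric multiplicity of λ is n − rank(A − λI), which equals the number of Jordan blocks for λ):
  λ = 2: algebraic multiplicity = 4, geometric multiplicity = 3

Determining the block sizes for each eigenvalue:
  λ = 2: 3 blocks summing to 4 forces exactly one block of size 2 and the rest size 1 → block sizes [2, 1, 1]

Assembling the blocks gives a Jordan form
J =
  [2, 1, 0, 0]
  [0, 2, 0, 0]
  [0, 0, 2, 0]
  [0, 0, 0, 2]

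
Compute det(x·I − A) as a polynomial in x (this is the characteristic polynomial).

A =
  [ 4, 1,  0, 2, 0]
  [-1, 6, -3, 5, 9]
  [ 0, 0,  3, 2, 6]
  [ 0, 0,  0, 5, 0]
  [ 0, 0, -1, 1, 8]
x^5 - 26*x^4 + 270*x^3 - 1400*x^2 + 3625*x - 3750

Expanding det(x·I − A) (e.g. by cofactor expansion or by noting that A is similar to its Jordan form J, which has the same characteristic polynomial as A) gives
  χ_A(x) = x^5 - 26*x^4 + 270*x^3 - 1400*x^2 + 3625*x - 3750
which factors as (x - 6)*(x - 5)^4. The eigenvalues (with algebraic multiplicities) are λ = 5 with multiplicity 4, λ = 6 with multiplicity 1.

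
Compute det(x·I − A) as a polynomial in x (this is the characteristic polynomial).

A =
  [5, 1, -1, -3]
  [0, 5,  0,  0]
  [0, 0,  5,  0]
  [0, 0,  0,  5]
x^4 - 20*x^3 + 150*x^2 - 500*x + 625

Expanding det(x·I − A) (e.g. by cofactor expansion or by noting that A is similar to its Jordan form J, which has the same characteristic polynomial as A) gives
  χ_A(x) = x^4 - 20*x^3 + 150*x^2 - 500*x + 625
which factors as (x - 5)^4. The eigenvalues (with algebraic multiplicities) are λ = 5 with multiplicity 4.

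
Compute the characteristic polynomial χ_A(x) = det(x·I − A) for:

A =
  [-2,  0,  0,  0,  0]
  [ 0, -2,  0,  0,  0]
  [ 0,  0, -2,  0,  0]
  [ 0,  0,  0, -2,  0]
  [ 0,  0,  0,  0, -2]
x^5 + 10*x^4 + 40*x^3 + 80*x^2 + 80*x + 32

Expanding det(x·I − A) (e.g. by cofactor expansion or by noting that A is similar to its Jordan form J, which has the same characteristic polynomial as A) gives
  χ_A(x) = x^5 + 10*x^4 + 40*x^3 + 80*x^2 + 80*x + 32
which factors as (x + 2)^5. The eigenvalues (with algebraic multiplicities) are λ = -2 with multiplicity 5.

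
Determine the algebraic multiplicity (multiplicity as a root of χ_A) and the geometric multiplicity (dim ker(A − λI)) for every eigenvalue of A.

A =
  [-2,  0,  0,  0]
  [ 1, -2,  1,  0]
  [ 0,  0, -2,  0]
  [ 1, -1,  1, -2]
λ = -2: alg = 4, geom = 2

Step 1 — factor the characteristic polynomial to read off the algebraic multiplicities:
  χ_A(x) = (x + 2)^4

Step 2 — compute geometric multiplicities via the rank-nullity identity g(λ) = n − rank(A − λI):
  rank(A − (-2)·I) = 2, so dim ker(A − (-2)·I) = n − 2 = 2

Summary:
  λ = -2: algebraic multiplicity = 4, geometric multiplicity = 2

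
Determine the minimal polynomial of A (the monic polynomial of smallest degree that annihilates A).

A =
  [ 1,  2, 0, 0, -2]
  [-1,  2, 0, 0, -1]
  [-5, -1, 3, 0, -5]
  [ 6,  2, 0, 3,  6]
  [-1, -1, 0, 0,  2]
x^3 - 5*x^2 + 7*x - 3

The characteristic polynomial is χ_A(x) = (x - 3)^3*(x - 1)^2, so the eigenvalues are known. The minimal polynomial is
  m_A(x) = Π_λ (x − λ)^{k_λ}
where k_λ is the size of the *largest* Jordan block for λ (equivalently, the smallest k with (A − λI)^k v = 0 for every generalised eigenvector v of λ).

  λ = 1: largest Jordan block has size 2, contributing (x − 1)^2
  λ = 3: largest Jordan block has size 1, contributing (x − 3)

So m_A(x) = (x - 3)*(x - 1)^2 = x^3 - 5*x^2 + 7*x - 3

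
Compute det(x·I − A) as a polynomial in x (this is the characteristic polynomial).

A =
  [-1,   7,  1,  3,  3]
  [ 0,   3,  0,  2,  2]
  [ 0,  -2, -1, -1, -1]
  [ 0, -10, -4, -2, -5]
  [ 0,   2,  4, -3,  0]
x^5 + x^4 - 6*x^3 - 14*x^2 - 11*x - 3

Expanding det(x·I − A) (e.g. by cofactor expansion or by noting that A is similar to its Jordan form J, which has the same characteristic polynomial as A) gives
  χ_A(x) = x^5 + x^4 - 6*x^3 - 14*x^2 - 11*x - 3
which factors as (x - 3)*(x + 1)^4. The eigenvalues (with algebraic multiplicities) are λ = -1 with multiplicity 4, λ = 3 with multiplicity 1.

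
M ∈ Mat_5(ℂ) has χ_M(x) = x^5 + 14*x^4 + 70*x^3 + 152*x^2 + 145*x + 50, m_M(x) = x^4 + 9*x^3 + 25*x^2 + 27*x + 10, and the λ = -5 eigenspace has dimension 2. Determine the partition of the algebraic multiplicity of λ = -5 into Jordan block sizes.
Block sizes for λ = -5: [1, 1]

Step 1 — from the characteristic polynomial, algebraic multiplicity of λ = -5 is 2. From dim ker(M − (-5)·I) = 2, there are exactly 2 Jordan blocks for λ = -5.
Step 2 — from the minimal polynomial, the factor (x + 5) tells us the largest block for λ = -5 has size 1.
Step 3 — with total size 2, 2 blocks, and largest block 1, the block sizes (in nonincreasing order) are [1, 1].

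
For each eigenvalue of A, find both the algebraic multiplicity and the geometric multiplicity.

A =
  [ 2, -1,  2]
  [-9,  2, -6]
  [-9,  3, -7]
λ = -1: alg = 3, geom = 2

Step 1 — factor the characteristic polynomial to read off the algebraic multiplicities:
  χ_A(x) = (x + 1)^3

Step 2 — compute geometric multiplicities via the rank-nullity identity g(λ) = n − rank(A − λI):
  rank(A − (-1)·I) = 1, so dim ker(A − (-1)·I) = n − 1 = 2

Summary:
  λ = -1: algebraic multiplicity = 3, geometric multiplicity = 2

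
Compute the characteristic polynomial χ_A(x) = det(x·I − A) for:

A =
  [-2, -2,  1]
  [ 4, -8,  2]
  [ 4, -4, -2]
x^3 + 12*x^2 + 48*x + 64

Expanding det(x·I − A) (e.g. by cofactor expansion or by noting that A is similar to its Jordan form J, which has the same characteristic polynomial as A) gives
  χ_A(x) = x^3 + 12*x^2 + 48*x + 64
which factors as (x + 4)^3. The eigenvalues (with algebraic multiplicities) are λ = -4 with multiplicity 3.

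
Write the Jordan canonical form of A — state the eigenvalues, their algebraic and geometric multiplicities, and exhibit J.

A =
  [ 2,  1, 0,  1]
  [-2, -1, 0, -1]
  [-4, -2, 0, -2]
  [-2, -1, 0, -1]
J_2(0) ⊕ J_1(0) ⊕ J_1(0)

The characteristic polynomial is
  det(x·I − A) = x^4

Eigenvalues and multiplicities (the geometric multiplicity of λ is n − rank(A − λI), which equals the number of Jordan blocks for λ):
  λ = 0: algebraic multiplicity = 4, geometric multiplicity = 3

Determining the block sizes for each eigenvalue:
  λ = 0: 3 blocks summing to 4 forces exactly one block of size 2 and the rest size 1 → block sizes [2, 1, 1]

Assembling the blocks gives a Jordan form
J =
  [0, 1, 0, 0]
  [0, 0, 0, 0]
  [0, 0, 0, 0]
  [0, 0, 0, 0]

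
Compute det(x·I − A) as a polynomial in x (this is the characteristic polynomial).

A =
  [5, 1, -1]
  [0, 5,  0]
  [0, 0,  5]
x^3 - 15*x^2 + 75*x - 125

Expanding det(x·I − A) (e.g. by cofactor expansion or by noting that A is similar to its Jordan form J, which has the same characteristic polynomial as A) gives
  χ_A(x) = x^3 - 15*x^2 + 75*x - 125
which factors as (x - 5)^3. The eigenvalues (with algebraic multiplicities) are λ = 5 with multiplicity 3.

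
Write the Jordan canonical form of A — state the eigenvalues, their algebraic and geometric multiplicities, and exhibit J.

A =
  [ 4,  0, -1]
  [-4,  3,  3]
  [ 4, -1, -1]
J_3(2)

The characteristic polynomial is
  det(x·I − A) = x^3 - 6*x^2 + 12*x - 8 = (x - 2)^3

Eigenvalues and multiplicities (the geometric multiplicity of λ is n − rank(A − λI), which equals the number of Jordan blocks for λ):
  λ = 2: algebraic multiplicity = 3, geometric multiplicity = 1

Determining the block sizes for each eigenvalue:
  λ = 2: one block (gm = 1), so the single block has size am = 3 → block sizes [3]

Assembling the blocks gives a Jordan form
J =
  [2, 1, 0]
  [0, 2, 1]
  [0, 0, 2]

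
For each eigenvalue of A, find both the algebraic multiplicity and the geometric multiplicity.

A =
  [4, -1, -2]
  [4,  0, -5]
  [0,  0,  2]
λ = 2: alg = 3, geom = 1

Step 1 — factor the characteristic polynomial to read off the algebraic multiplicities:
  χ_A(x) = (x - 2)^3

Step 2 — compute geometric multiplicities via the rank-nullity identity g(λ) = n − rank(A − λI):
  rank(A − (2)·I) = 2, so dim ker(A − (2)·I) = n − 2 = 1

Summary:
  λ = 2: algebraic multiplicity = 3, geometric multiplicity = 1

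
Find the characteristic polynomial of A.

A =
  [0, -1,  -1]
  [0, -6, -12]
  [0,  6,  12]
x^3 - 6*x^2

Expanding det(x·I − A) (e.g. by cofactor expansion or by noting that A is similar to its Jordan form J, which has the same characteristic polynomial as A) gives
  χ_A(x) = x^3 - 6*x^2
which factors as x^2*(x - 6). The eigenvalues (with algebraic multiplicities) are λ = 0 with multiplicity 2, λ = 6 with multiplicity 1.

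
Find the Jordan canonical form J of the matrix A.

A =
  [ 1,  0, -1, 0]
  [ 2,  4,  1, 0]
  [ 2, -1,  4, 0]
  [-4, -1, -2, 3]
J_3(3) ⊕ J_1(3)

The characteristic polynomial is
  det(x·I − A) = x^4 - 12*x^3 + 54*x^2 - 108*x + 81 = (x - 3)^4

Eigenvalues and multiplicities (the geometric multiplicity of λ is n − rank(A − λI), which equals the number of Jordan blocks for λ):
  λ = 3: algebraic multiplicity = 4, geometric multiplicity = 2

Determining the block sizes for each eigenvalue:
  λ = 3: with am = 4 and gm = 2, the partition is not yet determined (e.g. several partitions of 4 into 2 parts exist). Let N = A − (3)·I. Computing rank(N^1) = 2, rank(N^2) = 1, rank(N^3) = 0; the number of blocks of size ≥ j is rank(N^{j−1}) − rank(N^j), giving [2, 1, 1]. So we have 1 block(s) of size 3, 1 block(s) of size 1 → block sizes [3, 1]

Assembling the blocks gives a Jordan form
J =
  [3, 1, 0, 0]
  [0, 3, 1, 0]
  [0, 0, 3, 0]
  [0, 0, 0, 3]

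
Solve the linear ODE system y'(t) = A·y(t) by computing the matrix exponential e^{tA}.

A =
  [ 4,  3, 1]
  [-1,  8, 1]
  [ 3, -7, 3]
e^{tA} =
  [t^2*exp(5*t)/2 - t*exp(5*t) + exp(5*t), -t^2*exp(5*t)/2 + 3*t*exp(5*t), t*exp(5*t)]
  [t^2*exp(5*t)/2 - t*exp(5*t), -t^2*exp(5*t)/2 + 3*t*exp(5*t) + exp(5*t), t*exp(5*t)]
  [-t^2*exp(5*t) + 3*t*exp(5*t), t^2*exp(5*t) - 7*t*exp(5*t), -2*t*exp(5*t) + exp(5*t)]

Strategy: write A = P · J · P⁻¹ where J is a Jordan canonical form, so e^{tA} = P · e^{tJ} · P⁻¹, and e^{tJ} can be computed block-by-block.

A has Jordan form
J =
  [5, 1, 0]
  [0, 5, 1]
  [0, 0, 5]
(up to reordering of blocks).

Per-block formulas:
  For a 3×3 Jordan block J_3(5): exp(t · J_3(5)) = e^(5t)·(I + t·N + (t^2/2)·N^2), where N is the 3×3 nilpotent shift.

After assembling e^{tJ} and conjugating by P, we get:

e^{tA} =
  [t^2*exp(5*t)/2 - t*exp(5*t) + exp(5*t), -t^2*exp(5*t)/2 + 3*t*exp(5*t), t*exp(5*t)]
  [t^2*exp(5*t)/2 - t*exp(5*t), -t^2*exp(5*t)/2 + 3*t*exp(5*t) + exp(5*t), t*exp(5*t)]
  [-t^2*exp(5*t) + 3*t*exp(5*t), t^2*exp(5*t) - 7*t*exp(5*t), -2*t*exp(5*t) + exp(5*t)]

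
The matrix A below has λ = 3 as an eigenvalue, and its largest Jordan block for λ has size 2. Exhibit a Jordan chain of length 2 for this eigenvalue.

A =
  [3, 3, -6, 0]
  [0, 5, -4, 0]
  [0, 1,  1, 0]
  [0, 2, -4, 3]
A Jordan chain for λ = 3 of length 2:
v_1 = (3, 2, 1, 2)ᵀ
v_2 = (0, 1, 0, 0)ᵀ

Let N = A − (3)·I. We want v_2 with N^2 v_2 = 0 but N^1 v_2 ≠ 0; then v_{j-1} := N · v_j for j = 2, …, 2.

Pick v_2 = (0, 1, 0, 0)ᵀ.
Then v_1 = N · v_2 = (3, 2, 1, 2)ᵀ.

Sanity check: (A − (3)·I) v_1 = (0, 0, 0, 0)ᵀ = 0. ✓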